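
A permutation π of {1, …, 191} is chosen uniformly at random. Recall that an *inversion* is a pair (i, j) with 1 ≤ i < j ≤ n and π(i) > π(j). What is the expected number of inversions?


Write X = Σ X_I over the C(191, 2) = 18145 pairs i < j, with X_I the indicator of one inversion.
There are 18145 indicators.
For each fixed pair i < j, the values π(i) and π(j) are two distinct elements of {1, …, 191} in uniformly random order; by symmetry P[π(i) > π(j)] = 1/2.
By linearity: E[X] = 18145 · (1/2) = C(191, 2) · (1/2) = 18145/2 = 18145/2 ≈ 9072.500.

E[X] = 18145/2 = 9072.500.


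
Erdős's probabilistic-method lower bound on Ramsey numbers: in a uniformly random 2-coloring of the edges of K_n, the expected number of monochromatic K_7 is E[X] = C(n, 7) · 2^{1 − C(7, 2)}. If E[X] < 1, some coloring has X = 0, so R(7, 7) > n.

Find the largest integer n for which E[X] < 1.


We need C(n, 7) · 2^{1 − 21} < 1, i.e. C(n, 7) < 2^{21 − 1} = 1048576.
Check values of n near the boundary:
  n = 23: C(23, 7) = 245157; 245157 < 1048576? YES
  n = 24: C(24, 7) = 346104; 346104 < 1048576? YES
  n = 25: C(25, 7) = 480700; 480700 < 1048576? YES
  n = 26: C(26, 7) = 657800; 657800 < 1048576? YES
  n = 27: C(27, 7) = 888030; 888030 < 1048576? YES
  n = 28: C(28, 7) = 1184040; 1184040 < 1048576? NO
  n = 29: C(29, 7) = 1560780; 1560780 < 1048576? NO
  n = 30: C(30, 7) = 2035800; 2035800 < 1048576? NO
The largest n with C(n, 7) < 1048576 is n = 27 (where E[X] = 444015/524288 ≈ 0.847). Hence R(7, 7) > 27, i.e. R(7, 7) ≥ 28.

Largest n = 27; hence R(7, 7) > 27.


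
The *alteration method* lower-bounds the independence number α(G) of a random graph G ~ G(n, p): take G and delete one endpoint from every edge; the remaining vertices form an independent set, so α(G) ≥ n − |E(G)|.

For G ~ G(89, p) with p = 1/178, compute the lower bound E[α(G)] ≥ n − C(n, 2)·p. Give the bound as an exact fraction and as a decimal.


E[|E(G)|] = C(89, 2)·p = 3916 · (1/178) = 22.
E[α(G)] ≥ n − E[|E(G)|] = 89 − 22 = 67.
Numerically: ≈ 67.0000.
(This is only a lower bound; the true E[α(G)] may be larger.)

E[α(G)] ≥ 67 ≈ 67.0000.


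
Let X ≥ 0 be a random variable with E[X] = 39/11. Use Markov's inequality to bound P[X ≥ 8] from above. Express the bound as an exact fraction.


μ = E[X] = 39/11, a = 8.
Markov: P[X ≥ 8] ≤ μ/a = (39/11)/8 = 39/88.
Numerically: ≈ 0.4432.
(Since a = 8 > μ = 3.5455, the bound 39/88 is < 1 and informative.)

P[X ≥ 8] ≤ 39/88 ≈ 0.4432.


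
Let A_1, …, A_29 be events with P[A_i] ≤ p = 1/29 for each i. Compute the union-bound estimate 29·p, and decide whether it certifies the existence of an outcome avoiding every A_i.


Union bound: P[∪_{i=1}^{29} A_i] ≤ Σ_i P[A_i] ≤ 29·p = 29·(1/29) = 1.
Numerically: 1 ≈ 1.0000000.
Is 1 < 1? NO.
Since the bound 1 is ≥ 1, the union bound is uninformative here; it does NOT by itself certify existence.

29·p = 1 ≈ 1.0000000; existence NOT certified by the union bound.


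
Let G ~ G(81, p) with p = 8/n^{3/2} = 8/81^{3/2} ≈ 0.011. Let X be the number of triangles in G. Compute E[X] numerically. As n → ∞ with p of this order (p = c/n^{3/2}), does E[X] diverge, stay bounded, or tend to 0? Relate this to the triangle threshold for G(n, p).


Number of potential triangles: C(81, 3) = 85320.
Each occurs with probability p³ ≈ (0.011)³ ≈ 1.32156e-06.
By linearity: E[X] = C(81, 3)·p³ ≈ 85320 · 1.32156e-06 ≈ 0.113.
Since α = 3/2 > 1, p = c/n^{3/2} = o(1/n) is below the triangle threshold p ~ 1/n. Asymptotically E[X] ~ (c³/6)·n^{3(1−α)} = (8³/6)·n^{-1.5} → 0, so by Markov's inequality G has no triangles w.h.p.

E[X] ≈ 0.113; in regime p = Θ(1/n^{3/2}) E[X] tends to 0 (below the triangle threshold p ~ 1/n).


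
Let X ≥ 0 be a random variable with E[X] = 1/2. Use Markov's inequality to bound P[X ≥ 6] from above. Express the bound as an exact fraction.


μ = E[X] = 1/2, a = 6.
Markov: P[X ≥ 6] ≤ μ/a = (1/2)/6 = 1/12.
Numerically: ≈ 0.083.
(Since a = 6 > μ = 0.500, the bound 1/12 is < 1 and informative.)

P[X ≥ 6] ≤ 1/12 ≈ 0.083.


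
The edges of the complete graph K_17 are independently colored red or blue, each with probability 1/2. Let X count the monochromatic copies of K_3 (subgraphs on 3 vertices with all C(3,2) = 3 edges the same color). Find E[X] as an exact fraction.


Let X = Σ_S X_S over the C(17, 3) = 680 subsets S of size 3, where X_S = 1 if the K_3 on S is monochromatic.
For a fixed S, the K_3 on S has C(3, 2) = 3 edges. P[all 3 edges red] = (1/2)^3, and likewise for blue, so P[monochromatic] = 2·(1/2)^3 = 2^{1 − 3} = 1/4.
By linearity: E[X] = C(17, 3) · 2^{1 − 3} = 680 · 1/4 = 170.
Numerically: E[X] ≈ 170.000000.

E[X] = C(17,3)·2^(1−C(3,2)) = 170 ≈ 170.000000.


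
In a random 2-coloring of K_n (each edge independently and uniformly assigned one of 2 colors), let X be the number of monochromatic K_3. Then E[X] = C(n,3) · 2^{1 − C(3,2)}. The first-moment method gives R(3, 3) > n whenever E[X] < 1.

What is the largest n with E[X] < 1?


We need C(n, 3) · 2^{1 − 3} < 1, i.e. C(n, 3) < 2^{3 − 1} = 4.
Check values of n near the boundary:
  n = 3: C(3, 3) = 1; 1 < 4? YES
  n = 4: C(4, 3) = 4; 4 < 4? NO
  n = 5: C(5, 3) = 10; 10 < 4? NO
  n = 6: C(6, 3) = 20; 20 < 4? NO
The largest n with C(n, 3) < 4 is n = 3 (where E[X] = 1/4 ≈ 0.2500). Hence R(3, 3) > 3, i.e. R(3, 3) ≥ 4.

Largest n = 3; hence R(3, 3) > 3.


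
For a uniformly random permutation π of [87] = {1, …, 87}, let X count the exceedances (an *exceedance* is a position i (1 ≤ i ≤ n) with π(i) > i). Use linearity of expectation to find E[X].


Write X = Σ_{i=1}^{87} X_i, where X_i = 1_{π(i) > i}.
For each fixed i, π(i) is uniform over {1, …, 87} (marginal of a uniform permutation), so P[π(i) > i] = (n − i)/n. Summing: Σ_{i=1}^{87} (n − i)/n = (0 + 1 + … + 86)/87 = 87(87 − 1)/(2·87) = (87 − 1)/2.
Hence E[X] = Σ_{i=1}^{87} (87 − i)/87 = 43 ≈ 43.000.

E[X] = 43 = 43.000.


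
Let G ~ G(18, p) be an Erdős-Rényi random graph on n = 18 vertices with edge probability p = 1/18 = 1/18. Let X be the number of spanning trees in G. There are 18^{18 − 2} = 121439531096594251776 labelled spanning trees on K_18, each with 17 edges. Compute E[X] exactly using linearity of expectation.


K_18 has 18^{18 − 2} = 121439531096594251776 labelled spanning trees.
For each such spanning tree H, let X_H = 1 if all 17 edges of H are present in G. Then P[X_H = 1] = p^{17} = (1/18)^{17} = 1/2185911559738696531968.
By linearity: E[X] = Σ_H E[X_H] = 121439531096594251776 · p^{17} = 121439531096594251776 · 1/2185911559738696531968 = 1/18.
Numerically: E[X] ≈ 0.0556.

E[X] = 121439531096594251776 · (1/18)^{17} = 1/18 ≈ 0.0556.


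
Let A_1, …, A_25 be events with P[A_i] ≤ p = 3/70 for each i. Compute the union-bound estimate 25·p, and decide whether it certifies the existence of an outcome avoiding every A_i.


Union bound: P[∪_{i=1}^{25} A_i] ≤ Σ_i P[A_i] ≤ 25·p = 25·(3/70) = 15/14.
Numerically: 15/14 ≈ 1.071.
Is 15/14 < 1? NO.
Since the bound 15/14 is ≥ 1, the union bound is uninformative here; it does NOT by itself certify existence.

25·p = 15/14 ≈ 1.071; existence NOT certified by the union bound.


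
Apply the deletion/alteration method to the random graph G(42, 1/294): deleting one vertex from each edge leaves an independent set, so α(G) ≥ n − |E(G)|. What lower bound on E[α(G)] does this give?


E[|E(G)|] = C(42, 2)·p = 861 · (1/294) = 41/14.
E[α(G)] ≥ n − E[|E(G)|] = 42 − 41/14 = 547/14.
Numerically: ≈ 39.071429.
(This is only a lower bound; the true E[α(G)] may be larger.)

E[α(G)] ≥ 547/14 ≈ 39.071429.


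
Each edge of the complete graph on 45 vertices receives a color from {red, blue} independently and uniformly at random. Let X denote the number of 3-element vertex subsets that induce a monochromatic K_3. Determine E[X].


Let X = Σ_S X_S over the C(45, 3) = 14190 subsets S of size 3, where X_S = 1 if the K_3 on S is monochromatic.
For a fixed S, the K_3 on S has C(3, 2) = 3 edges. P[all 3 edges red] = (1/2)^3, and likewise for blue, so P[monochromatic] = 2·(1/2)^3 = 2^{1 − 3} = 1/4.
Summing: E[X] = C(45, 3) · 2^{1 − 3} = 14190 · 1/4 = 7095/2.
Numerically: E[X] ≈ 3547.50000.

E[X] = C(45,3)·2^(1−C(3,2)) = 7095/2 ≈ 3547.50000.


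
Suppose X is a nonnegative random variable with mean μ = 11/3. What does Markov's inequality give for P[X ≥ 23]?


μ = E[X] = 11/3, a = 23.
Markov: P[X ≥ 23] ≤ μ/a = (11/3)/23 = 11/69.
Numerically: ≈ 0.159420.
(Since a = 23 > μ = 3.666667, the bound 11/69 is < 1 and informative.)

P[X ≥ 23] ≤ 11/69 ≈ 0.159420.


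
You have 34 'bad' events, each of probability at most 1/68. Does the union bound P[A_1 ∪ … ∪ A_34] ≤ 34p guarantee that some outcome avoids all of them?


Union bound: P[∪_{i=1}^{34} A_i] ≤ Σ_i P[A_i] ≤ 34·p = 34·(1/68) = 1/2.
Numerically: 1/2 ≈ 0.500000.
Is 1/2 < 1? YES.
Since P[∪ A_i] ≤ 1/2 < 1, the complement has P[∩ A_i^c] ≥ 1 − 1/2 = 1/2 > 0, so some outcome avoids every A_i.

34·p = 1/2 ≈ 0.500000; existence CERTIFIED by the union bound.


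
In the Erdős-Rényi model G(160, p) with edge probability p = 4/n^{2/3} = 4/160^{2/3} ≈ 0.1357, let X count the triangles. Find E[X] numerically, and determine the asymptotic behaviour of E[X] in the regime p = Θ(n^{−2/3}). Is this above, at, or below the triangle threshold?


Number of potential triangles: C(160, 3) = 669920.
Each occurs with probability p³ ≈ (0.1357)³ ≈ 2.500000e-03.
By linearity: E[X] = C(160, 3)·p³ ≈ 669920 · 2.500000e-03 ≈ 1674.8000.
Since α = 2/3 < 1, p = c/n^{2/3} ≫ 1/n is above the triangle threshold p ~ 1/n. Asymptotically E[X] ~ (c³/6)·n^{3(1−α)} = (4³/6)·n^{1} → ∞; triangles are abundant w.h.p.

E[X] ≈ 1674.8000; in regime p = Θ(1/n^{2/3}) E[X] diverges (above the triangle threshold p ~ 1/n).


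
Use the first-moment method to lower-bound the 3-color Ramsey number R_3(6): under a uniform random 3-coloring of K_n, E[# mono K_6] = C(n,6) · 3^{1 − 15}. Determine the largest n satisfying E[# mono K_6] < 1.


We need C(n, 6) · 3^{1 − 15} < 1, i.e. C(n, 6) < 3^{15 − 1} = 4782969.
Check values of n near the boundary:
  n = 39: C(39, 6) = 3262623; 3262623 < 4782969? YES
  n = 40: C(40, 6) = 3838380; 3838380 < 4782969? YES
  n = 41: C(41, 6) = 4496388; 4496388 < 4782969? YES
  n = 42: C(42, 6) = 5245786; 5245786 < 4782969? NO
  n = 43: C(43, 6) = 6096454; 6096454 < 4782969? NO
The largest n with C(n, 6) < 4782969 is n = 41 (where E[X] = 1498796/1594323 ≈ 0.940). Hence R_3(6) > 41, i.e. R_3(6) ≥ 42.

Largest n = 41; hence R_3(6) > 41.


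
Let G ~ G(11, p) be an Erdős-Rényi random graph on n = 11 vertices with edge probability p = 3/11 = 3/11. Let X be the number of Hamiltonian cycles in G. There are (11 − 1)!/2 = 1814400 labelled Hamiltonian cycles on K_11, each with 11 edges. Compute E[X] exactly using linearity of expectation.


K_11 has (11 − 1)!/2 = 1814400 labelled Hamiltonian cycles.
For each such Hamiltonian cycle H, let X_H = 1 if all 11 edges of H are present in G. Then P[X_H = 1] = p^{11} = (3/11)^{11} = 177147/285311670611.
Summing the indicators: E[X] = Σ_H E[X_H] = 1814400 · p^{11} = 1814400 · 177147/285311670611 = 321415516800/285311670611.
Numerically: E[X] ≈ 1.13.

E[X] = 1814400 · (3/11)^{11} = 321415516800/285311670611 ≈ 1.13.


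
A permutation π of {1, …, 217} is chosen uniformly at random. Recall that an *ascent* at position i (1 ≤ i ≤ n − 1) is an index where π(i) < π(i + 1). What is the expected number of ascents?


Write X = Σ X_I over i = 1, …, 216, with X_I the indicator of one ascent.
There are 216 indicators.
For each fixed i, the pair (π(i), π(i+1)) is a uniformly random ordered pair of distinct values from {1, …, 217}; by symmetry P[π(i) < π(i+1)] = 1/2.
By linearity: E[X] = 216 · (1/2) = (217 − 1) · (1/2) = 108 ≈ 108.00000.

E[X] = 108 = 108.00000.


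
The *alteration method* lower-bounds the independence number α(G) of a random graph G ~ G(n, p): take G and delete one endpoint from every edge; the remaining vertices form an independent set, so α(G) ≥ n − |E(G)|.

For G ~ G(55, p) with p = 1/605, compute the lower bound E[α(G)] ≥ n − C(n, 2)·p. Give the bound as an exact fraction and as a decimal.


E[|E(G)|] = C(55, 2)·p = 1485 · (1/605) = 27/11.
E[α(G)] ≥ n − E[|E(G)|] = 55 − 27/11 = 578/11.
Numerically: ≈ 52.545.
(This is only a lower bound; the true E[α(G)] may be larger.)

E[α(G)] ≥ 578/11 ≈ 52.545.


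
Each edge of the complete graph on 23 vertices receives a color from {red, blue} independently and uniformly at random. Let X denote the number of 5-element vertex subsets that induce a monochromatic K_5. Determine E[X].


Let X = Σ_S X_S over the C(23, 5) = 33649 subsets S of size 5, where X_S = 1 if the K_5 on S is monochromatic.
For a fixed S, the K_5 on S has C(5, 2) = 10 edges. P[all 10 edges red] = (1/2)^10, and likewise for blue, so P[monochromatic] = 2·(1/2)^10 = 2^{1 − 10} = 1/512.
By linearity of expectation: E[X] = C(23, 5) · 2^{1 − 10} = 33649 · 1/512 = 33649/512.
Numerically: E[X] ≈ 65.720703.

E[X] = C(23,5)·2^(1−C(5,2)) = 33649/512 ≈ 65.720703.


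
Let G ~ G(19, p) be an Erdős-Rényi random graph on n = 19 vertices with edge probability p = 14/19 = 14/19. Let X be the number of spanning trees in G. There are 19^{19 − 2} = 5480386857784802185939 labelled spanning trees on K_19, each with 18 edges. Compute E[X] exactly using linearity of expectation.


K_19 has 19^{19 − 2} = 5480386857784802185939 labelled spanning trees.
For each such spanning tree H, let X_H = 1 if all 18 edges of H are present in G. Then P[X_H = 1] = p^{18} = (14/19)^{18} = 426878854210636742656/104127350297911241532841.
Summing the indicators: E[X] = Σ_H E[X_H] = 5480386857784802185939 · p^{18} = 5480386857784802185939 · 426878854210636742656/104127350297911241532841 = 426878854210636742656/19.
Numerically: E[X] ≈ 2.2467e+19.

E[X] = 5480386857784802185939 · (14/19)^{18} = 426878854210636742656/19 ≈ 2.2467e+19.


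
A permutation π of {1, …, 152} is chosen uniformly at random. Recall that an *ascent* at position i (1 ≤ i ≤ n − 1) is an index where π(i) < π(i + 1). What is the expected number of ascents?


Write X = Σ X_I over i = 1, …, 151, with X_I the indicator of one ascent.
There are 151 indicators.
For each fixed i, the pair (π(i), π(i+1)) is a uniformly random ordered pair of distinct values from {1, …, 152}; by symmetry P[π(i) < π(i+1)] = 1/2.
By linearity: E[X] = 151 · (1/2) = (152 − 1) · (1/2) = 151/2 ≈ 75.5000.

E[X] = 151/2 = 75.5000.


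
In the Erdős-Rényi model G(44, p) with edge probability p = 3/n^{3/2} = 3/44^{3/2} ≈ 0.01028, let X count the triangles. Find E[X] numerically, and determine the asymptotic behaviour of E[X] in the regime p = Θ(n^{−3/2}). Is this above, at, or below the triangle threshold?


Number of potential triangles: C(44, 3) = 13244.
Each occurs with probability p³ ≈ (0.01028)³ ≈ 1.085992e-06.
By linearity: E[X] = C(44, 3)·p³ ≈ 13244 · 1.085992e-06 ≈ 0.0144.
Since α = 3/2 > 1, p = c/n^{3/2} = o(1/n) is below the triangle threshold p ~ 1/n. Asymptotically E[X] ~ (c³/6)·n^{3(1−α)} = (3³/6)·n^{-1.5} → 0, so by Markov's inequality G has no triangles w.h.p.

E[X] ≈ 0.0144; in regime p = Θ(1/n^{3/2}) E[X] tends to 0 (below the triangle threshold p ~ 1/n).


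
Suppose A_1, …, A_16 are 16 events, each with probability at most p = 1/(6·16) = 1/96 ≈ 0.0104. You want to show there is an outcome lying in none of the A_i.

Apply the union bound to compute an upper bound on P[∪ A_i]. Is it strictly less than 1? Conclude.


Union bound: P[∪_{i=1}^{16} A_i] ≤ Σ_i P[A_i] ≤ 16·p = 16·(1/96) = 1/6.
Numerically: 1/6 ≈ 0.1667.
Is 1/6 < 1? YES.
Since P[∪ A_i] ≤ 1/6 < 1, the complement has P[∩ A_i^c] ≥ 1 − 1/6 = 5/6 > 0, so some outcome avoids every A_i.

16·p = 1/6 ≈ 0.1667; existence CERTIFIED by the union bound.


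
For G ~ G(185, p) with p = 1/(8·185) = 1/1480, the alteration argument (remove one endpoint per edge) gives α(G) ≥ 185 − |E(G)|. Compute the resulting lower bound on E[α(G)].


E[|E(G)|] = C(185, 2)·p = 17020 · (1/1480) = 23/2.
E[α(G)] ≥ n − E[|E(G)|] = 185 − 23/2 = 347/2.
Numerically: ≈ 173.50000.
(This is only a lower bound; the true E[α(G)] may be larger.)

E[α(G)] ≥ 347/2 ≈ 173.50000.


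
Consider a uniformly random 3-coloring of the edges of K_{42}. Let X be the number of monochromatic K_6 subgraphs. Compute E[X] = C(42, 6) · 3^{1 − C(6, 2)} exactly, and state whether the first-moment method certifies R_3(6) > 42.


E[X] = C(42, 6) · 3^{1 − 15} = 5245786 · 3^{−14} = 5245786/4782969.
As a reduced fraction: E[X] = 5245786/4782969 ≈ 1.0968.
Is E[X] < 1? NO.
Since E[X] ≥ 1, the first-moment bound is inconclusive at n = 42; it does NOT by itself certify R_3(6) > 42.

E[X] = 5245786/4782969 ≈ 1.0968; E[X] ≥ 1; first-moment method inconclusive here.


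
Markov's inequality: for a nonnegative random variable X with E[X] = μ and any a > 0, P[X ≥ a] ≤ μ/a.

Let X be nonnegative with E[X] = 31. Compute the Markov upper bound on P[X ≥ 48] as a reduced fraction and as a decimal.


μ = E[X] = 31, a = 48.
Markov: P[X ≥ 48] ≤ μ/a = (31)/48 = 31/48.
Numerically: ≈ 0.6458.
(Since a = 48 > μ = 31.0000, the bound 31/48 is < 1 and informative.)

P[X ≥ 48] ≤ 31/48 ≈ 0.6458.


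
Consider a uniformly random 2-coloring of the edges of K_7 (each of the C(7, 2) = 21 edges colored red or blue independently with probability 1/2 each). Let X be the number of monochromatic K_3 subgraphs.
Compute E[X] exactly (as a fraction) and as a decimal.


Let X = Σ_S X_S over the C(7, 3) = 35 subsets S of size 3, where X_S = 1 if the K_3 on S is monochromatic.
For a fixed S, the K_3 on S has C(3, 2) = 3 edges. P[all 3 edges red] = (1/2)^3, and likewise for blue, so P[monochromatic] = 2·(1/2)^3 = 2^{1 − 3} = 1/4.
By linearity of expectation: E[X] = C(7, 3) · 2^{1 − 3} = 35 · 1/4 = 35/4.
Numerically: E[X] ≈ 8.75000.

E[X] = C(7,3)·2^(1−C(3,2)) = 35/4 ≈ 8.75000.


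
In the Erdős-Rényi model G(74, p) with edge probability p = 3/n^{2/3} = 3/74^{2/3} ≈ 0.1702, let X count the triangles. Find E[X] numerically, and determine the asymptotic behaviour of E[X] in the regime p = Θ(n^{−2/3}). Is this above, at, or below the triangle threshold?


Number of potential triangles: C(74, 3) = 64824.
Each occurs with probability p³ ≈ (0.1702)³ ≈ 4.930606e-03.
By linearity: E[X] = C(74, 3)·p³ ≈ 64824 · 4.930606e-03 ≈ 319.6216.
Since α = 2/3 < 1, p = c/n^{2/3} ≫ 1/n is above the triangle threshold p ~ 1/n. Asymptotically E[X] ~ (c³/6)·n^{3(1−α)} = (3³/6)·n^{1} → ∞; triangles are abundant w.h.p.

E[X] ≈ 319.6216; in regime p = Θ(1/n^{2/3}) E[X] diverges (above the triangle threshold p ~ 1/n).


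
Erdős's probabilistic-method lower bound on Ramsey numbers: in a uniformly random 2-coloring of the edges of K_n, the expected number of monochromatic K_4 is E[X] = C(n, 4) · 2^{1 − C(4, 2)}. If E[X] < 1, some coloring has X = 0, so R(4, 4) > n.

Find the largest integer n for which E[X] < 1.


We need C(n, 4) · 2^{1 − 6} < 1, i.e. C(n, 4) < 2^{6 − 1} = 32.
Check values of n near the boundary:
  n = 4: C(4, 4) = 1; 1 < 32? YES
  n = 5: C(5, 4) = 5; 5 < 32? YES
  n = 6: C(6, 4) = 15; 15 < 32? YES
  n = 7: C(7, 4) = 35; 35 < 32? NO
The largest n with C(n, 4) < 32 is n = 6 (where E[X] = 15/32 ≈ 0.468750). Hence R(4, 4) > 6, i.e. R(4, 4) ≥ 7.

Largest n = 6; hence R(4, 4) > 6.


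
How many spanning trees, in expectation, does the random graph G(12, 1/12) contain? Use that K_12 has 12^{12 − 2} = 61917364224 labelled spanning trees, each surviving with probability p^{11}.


K_12 has 12^{12 − 2} = 61917364224 labelled spanning trees.
For each such spanning tree H, let X_H = 1 if all 11 edges of H are present in G. Then P[X_H = 1] = p^{11} = (1/12)^{11} = 1/743008370688.
By linearity of expectation: E[X] = Σ_H E[X_H] = 61917364224 · p^{11} = 61917364224 · 1/743008370688 = 1/12.
Numerically: E[X] ≈ 0.0833333.

E[X] = 61917364224 · (1/12)^{11} = 1/12 ≈ 0.0833333.


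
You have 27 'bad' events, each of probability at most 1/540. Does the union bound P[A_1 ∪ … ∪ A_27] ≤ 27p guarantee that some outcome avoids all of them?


Union bound: P[∪_{i=1}^{27} A_i] ≤ Σ_i P[A_i] ≤ 27·p = 27·(1/540) = 1/20.
Numerically: 1/20 ≈ 0.050000.
Is 1/20 < 1? YES.
Since P[∪ A_i] ≤ 1/20 < 1, the complement has P[∩ A_i^c] ≥ 1 − 1/20 = 19/20 > 0, so some outcome avoids every A_i.

27·p = 1/20 ≈ 0.050000; existence CERTIFIED by the union bound.


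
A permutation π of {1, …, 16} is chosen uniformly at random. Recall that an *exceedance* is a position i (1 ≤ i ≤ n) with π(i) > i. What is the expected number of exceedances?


Write X = Σ_{i=1}^{16} X_i, where X_i = 1_{π(i) > i}.
For each fixed i, π(i) is uniform over {1, …, 16} (marginal of a uniform permutation), so P[π(i) > i] = (n − i)/n. Summing: Σ_{i=1}^{16} (n − i)/n = (0 + 1 + … + 15)/16 = 16(16 − 1)/(2·16) = (16 − 1)/2.
Hence E[X] = Σ_{i=1}^{16} (16 − i)/16 = 15/2 ≈ 7.5000.

E[X] = 15/2 = 7.5000.


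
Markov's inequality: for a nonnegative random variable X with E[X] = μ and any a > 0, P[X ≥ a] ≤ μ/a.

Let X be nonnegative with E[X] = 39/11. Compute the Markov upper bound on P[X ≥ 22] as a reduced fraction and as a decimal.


μ = E[X] = 39/11, a = 22.
Markov: P[X ≥ 22] ≤ μ/a = (39/11)/22 = 39/242.
Numerically: ≈ 0.161.
(Since a = 22 > μ = 3.545, the bound 39/242 is < 1 and informative.)

P[X ≥ 22] ≤ 39/242 ≈ 0.161.


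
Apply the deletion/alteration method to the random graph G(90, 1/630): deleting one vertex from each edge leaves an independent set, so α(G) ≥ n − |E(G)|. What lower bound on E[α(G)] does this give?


E[|E(G)|] = C(90, 2)·p = 4005 · (1/630) = 89/14.
E[α(G)] ≥ n − E[|E(G)|] = 90 − 89/14 = 1171/14.
Numerically: ≈ 83.64286.
(This is only a lower bound; the true E[α(G)] may be larger.)

E[α(G)] ≥ 1171/14 ≈ 83.64286.


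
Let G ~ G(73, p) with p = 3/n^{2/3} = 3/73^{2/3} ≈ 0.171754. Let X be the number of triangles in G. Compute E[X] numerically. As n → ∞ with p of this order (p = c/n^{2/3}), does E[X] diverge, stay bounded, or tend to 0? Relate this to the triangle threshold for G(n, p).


Number of potential triangles: C(73, 3) = 62196.
Each occurs with probability p³ ≈ (0.171754)³ ≈ 5.06661663e-03.
By linearity: E[X] = C(73, 3)·p³ ≈ 62196 · 5.06661663e-03 ≈ 315.123288.
Since α = 2/3 < 1, p = c/n^{2/3} ≫ 1/n is above the triangle threshold p ~ 1/n. Asymptotically E[X] ~ (c³/6)·n^{3(1−α)} = (3³/6)·n^{1} → ∞; triangles are abundant w.h.p.

E[X] ≈ 315.123288; in regime p = Θ(1/n^{2/3}) E[X] diverges (above the triangle threshold p ~ 1/n).


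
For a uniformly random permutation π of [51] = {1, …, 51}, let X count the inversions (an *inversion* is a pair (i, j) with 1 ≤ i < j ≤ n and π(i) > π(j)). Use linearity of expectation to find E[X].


Write X = Σ X_I over the C(51, 2) = 1275 pairs i < j, with X_I the indicator of one inversion.
There are 1275 indicators.
For each fixed pair i < j, the values π(i) and π(j) are two distinct elements of {1, …, 51} in uniformly random order; by symmetry P[π(i) > π(j)] = 1/2.
By linearity: E[X] = 1275 · (1/2) = C(51, 2) · (1/2) = 1275/2 = 1275/2 ≈ 637.5000.

E[X] = 1275/2 = 637.5000.


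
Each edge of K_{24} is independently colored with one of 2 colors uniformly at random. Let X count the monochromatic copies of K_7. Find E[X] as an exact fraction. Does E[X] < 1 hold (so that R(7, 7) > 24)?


E[X] = C(24, 7) · 2^{1 − 21} = 346104 · 2^{−20} = 346104/1048576.
As a reduced fraction: E[X] = 43263/131072 ≈ 0.33007.
Is E[X] < 1? YES.
Since E[X] < 1, there exists a 2-coloring of K_{24} with no monochromatic K_7; hence R(7, 7) > 24.

E[X] = 43263/131072 ≈ 0.33007; E[X] < 1, so R(7, 7) > 24.


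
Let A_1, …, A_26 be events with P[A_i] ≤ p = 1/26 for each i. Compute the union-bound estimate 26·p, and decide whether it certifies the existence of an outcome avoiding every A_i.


Union bound: P[∪_{i=1}^{26} A_i] ≤ Σ_i P[A_i] ≤ 26·p = 26·(1/26) = 1.
Numerically: 1 ≈ 1.000000.
Is 1 < 1? NO.
Since the bound 1 is ≥ 1, the union bound is uninformative here; it does NOT by itself certify existence.

26·p = 1 ≈ 1.000000; existence NOT certified by the union bound.


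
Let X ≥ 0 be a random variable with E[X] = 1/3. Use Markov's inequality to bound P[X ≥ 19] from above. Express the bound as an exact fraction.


μ = E[X] = 1/3, a = 19.
Markov: P[X ≥ 19] ≤ μ/a = (1/3)/19 = 1/57.
Numerically: ≈ 0.0175.
(Since a = 19 > μ = 0.3333, the bound 1/57 is < 1 and informative.)

P[X ≥ 19] ≤ 1/57 ≈ 0.0175.


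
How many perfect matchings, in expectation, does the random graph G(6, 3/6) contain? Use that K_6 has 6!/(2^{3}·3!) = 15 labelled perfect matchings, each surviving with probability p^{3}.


K_6 has 6!/(2^{3}·3!) = 15 labelled perfect matchings.
For each such perfect matching H, let X_H = 1 if all 3 edges of H are present in G. Then P[X_H = 1] = p^{3} = (1/2)^{3} = 1/8.
By linearity of expectation: E[X] = Σ_H E[X_H] = 15 · p^{3} = 15 · 1/8 = 15/8.
Numerically: E[X] ≈ 1.875.

E[X] = 15 · (1/2)^{3} = 15/8 ≈ 1.875.


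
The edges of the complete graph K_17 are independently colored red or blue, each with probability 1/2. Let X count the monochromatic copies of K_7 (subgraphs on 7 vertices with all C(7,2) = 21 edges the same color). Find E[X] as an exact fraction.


Let X = Σ_S X_S over the C(17, 7) = 19448 subsets S of size 7, where X_S = 1 if the K_7 on S is monochromatic.
For a fixed S, the K_7 on S has C(7, 2) = 21 edges. P[all 21 edges red] = (1/2)^21, and likewise for blue, so P[monochromatic] = 2·(1/2)^21 = 2^{1 − 21} = 1/1048576.
Summing: E[X] = C(17, 7) · 2^{1 − 21} = 19448 · 1/1048576 = 2431/131072.
Numerically: E[X] ≈ 0.019.

E[X] = C(17,7)·2^(1−C(7,2)) = 2431/131072 ≈ 0.019.


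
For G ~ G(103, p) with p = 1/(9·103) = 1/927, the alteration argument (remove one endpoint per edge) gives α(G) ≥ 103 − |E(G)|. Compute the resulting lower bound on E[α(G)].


E[|E(G)|] = C(103, 2)·p = 5253 · (1/927) = 17/3.
E[α(G)] ≥ n − E[|E(G)|] = 103 − 17/3 = 292/3.
Numerically: ≈ 97.333333.
(This is only a lower bound; the true E[α(G)] may be larger.)

E[α(G)] ≥ 292/3 ≈ 97.333333.


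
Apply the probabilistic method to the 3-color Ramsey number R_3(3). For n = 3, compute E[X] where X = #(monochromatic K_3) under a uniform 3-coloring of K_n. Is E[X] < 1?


E[X] = C(3, 3) · 3^{1 − 3} = 1 · 3^{−2} = 1/9.
As a reduced fraction: E[X] = 1/9 ≈ 0.1111111.
Is E[X] < 1? YES.
Since E[X] < 1, there exists a 3-coloring of K_{3} with no monochromatic K_3; hence R_3(3) > 3.

E[X] = 1/9 ≈ 0.1111111; E[X] < 1, so R_3(3) > 3.


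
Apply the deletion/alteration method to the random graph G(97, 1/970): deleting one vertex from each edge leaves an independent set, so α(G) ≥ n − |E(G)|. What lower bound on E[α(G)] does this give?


E[|E(G)|] = C(97, 2)·p = 4656 · (1/970) = 24/5.
E[α(G)] ≥ n − E[|E(G)|] = 97 − 24/5 = 461/5.
Numerically: ≈ 92.200000.
(This is only a lower bound; the true E[α(G)] may be larger.)

E[α(G)] ≥ 461/5 ≈ 92.200000.


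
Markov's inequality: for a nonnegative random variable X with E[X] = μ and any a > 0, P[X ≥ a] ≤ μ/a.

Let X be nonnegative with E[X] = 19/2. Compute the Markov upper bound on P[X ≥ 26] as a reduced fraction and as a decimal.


μ = E[X] = 19/2, a = 26.
Markov: P[X ≥ 26] ≤ μ/a = (19/2)/26 = 19/52.
Numerically: ≈ 0.365385.
(Since a = 26 > μ = 9.500000, the bound 19/52 is < 1 and informative.)

P[X ≥ 26] ≤ 19/52 ≈ 0.365385.


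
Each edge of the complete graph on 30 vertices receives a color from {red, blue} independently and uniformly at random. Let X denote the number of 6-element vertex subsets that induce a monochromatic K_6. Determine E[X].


Let X = Σ_S X_S over the C(30, 6) = 593775 subsets S of size 6, where X_S = 1 if the K_6 on S is monochromatic.
For a fixed S, the K_6 on S has C(6, 2) = 15 edges. P[all 15 edges red] = (1/2)^15, and likewise for blue, so P[monochromatic] = 2·(1/2)^15 = 2^{1 − 15} = 1/16384.
By linearity of expectation: E[X] = C(30, 6) · 2^{1 − 15} = 593775 · 1/16384 = 593775/16384.
Numerically: E[X] ≈ 36.241.

E[X] = C(30,6)·2^(1−C(6,2)) = 593775/16384 ≈ 36.241.


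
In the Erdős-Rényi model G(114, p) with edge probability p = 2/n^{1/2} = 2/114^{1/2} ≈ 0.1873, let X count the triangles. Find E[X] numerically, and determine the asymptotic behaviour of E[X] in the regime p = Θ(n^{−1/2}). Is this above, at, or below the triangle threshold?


Number of potential triangles: C(114, 3) = 240464.
Each occurs with probability p³ ≈ (0.1873)³ ≈ 6.572532e-03.
By linearity: E[X] = C(114, 3)·p³ ≈ 240464 · 6.572532e-03 ≈ 1580.4573.
Since α = 1/2 < 1, p = c/n^{1/2} ≫ 1/n is above the triangle threshold p ~ 1/n. Asymptotically E[X] ~ (c³/6)·n^{3(1−α)} = (2³/6)·n^{1.5} → ∞; triangles are abundant w.h.p.

E[X] ≈ 1580.4573; in regime p = Θ(1/n^{1/2}) E[X] diverges (above the triangle threshold p ~ 1/n).


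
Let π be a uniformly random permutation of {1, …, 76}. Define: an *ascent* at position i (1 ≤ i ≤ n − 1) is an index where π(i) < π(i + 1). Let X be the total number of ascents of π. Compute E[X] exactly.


Write X = Σ X_I over i = 1, …, 75, with X_I the indicator of one ascent.
There are 75 indicators.
For each fixed i, the pair (π(i), π(i+1)) is a uniformly random ordered pair of distinct values from {1, …, 76}; by symmetry P[π(i) < π(i+1)] = 1/2.
By linearity: E[X] = 75 · (1/2) = (76 − 1) · (1/2) = 75/2 ≈ 37.5000.

E[X] = 75/2 = 37.5000.


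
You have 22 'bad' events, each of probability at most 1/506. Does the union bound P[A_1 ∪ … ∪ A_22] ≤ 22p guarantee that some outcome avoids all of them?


Union bound: P[∪_{i=1}^{22} A_i] ≤ Σ_i P[A_i] ≤ 22·p = 22·(1/506) = 1/23.
Numerically: 1/23 ≈ 0.043478.
Is 1/23 < 1? YES.
Since P[∪ A_i] ≤ 1/23 < 1, the complement has P[∩ A_i^c] ≥ 1 − 1/23 = 22/23 > 0, so some outcome avoids every A_i.

22·p = 1/23 ≈ 0.043478; existence CERTIFIED by the union bound.


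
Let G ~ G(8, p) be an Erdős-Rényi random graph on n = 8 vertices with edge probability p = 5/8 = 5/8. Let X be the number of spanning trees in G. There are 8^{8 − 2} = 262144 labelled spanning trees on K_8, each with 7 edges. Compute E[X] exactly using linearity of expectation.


K_8 has 8^{8 − 2} = 262144 labelled spanning trees.
For each such spanning tree H, let X_H = 1 if all 7 edges of H are present in G. Then P[X_H = 1] = p^{7} = (5/8)^{7} = 78125/2097152.
By linearity: E[X] = Σ_H E[X_H] = 262144 · p^{7} = 262144 · 78125/2097152 = 78125/8.
Numerically: E[X] ≈ 9765.62.

E[X] = 262144 · (5/8)^{7} = 78125/8 ≈ 9765.62.


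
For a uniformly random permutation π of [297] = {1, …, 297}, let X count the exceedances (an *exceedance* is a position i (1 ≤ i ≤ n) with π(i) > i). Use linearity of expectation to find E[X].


Write X = Σ_{i=1}^{297} X_i, where X_i = 1_{π(i) > i}.
For each fixed i, π(i) is uniform over {1, …, 297} (marginal of a uniform permutation), so P[π(i) > i] = (n − i)/n. Summing: Σ_{i=1}^{297} (n − i)/n = (0 + 1 + … + 296)/297 = 297(297 − 1)/(2·297) = (297 − 1)/2.
Hence E[X] = Σ_{i=1}^{297} (297 − i)/297 = 148 ≈ 148.00000.

E[X] = 148 = 148.00000.


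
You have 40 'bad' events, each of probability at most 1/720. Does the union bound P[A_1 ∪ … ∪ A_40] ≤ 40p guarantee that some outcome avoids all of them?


Union bound: P[∪_{i=1}^{40} A_i] ≤ Σ_i P[A_i] ≤ 40·p = 40·(1/720) = 1/18.
Numerically: 1/18 ≈ 0.05556.
Is 1/18 < 1? YES.
Since P[∪ A_i] ≤ 1/18 < 1, the complement has P[∩ A_i^c] ≥ 1 − 1/18 = 17/18 > 0, so some outcome avoids every A_i.

40·p = 1/18 ≈ 0.05556; existence CERTIFIED by the union bound.


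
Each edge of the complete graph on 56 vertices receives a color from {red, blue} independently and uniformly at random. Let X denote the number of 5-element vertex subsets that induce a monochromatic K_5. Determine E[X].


Let X = Σ_S X_S over the C(56, 5) = 3819816 subsets S of size 5, where X_S = 1 if the K_5 on S is monochromatic.
For a fixed S, the K_5 on S has C(5, 2) = 10 edges. P[all 10 edges red] = (1/2)^10, and likewise for blue, so P[monochromatic] = 2·(1/2)^10 = 2^{1 − 10} = 1/512.
By linearity of expectation: E[X] = C(56, 5) · 2^{1 − 10} = 3819816 · 1/512 = 477477/64.
Numerically: E[X] ≈ 7460.57812.

E[X] = C(56,5)·2^(1−C(5,2)) = 477477/64 ≈ 7460.57812.


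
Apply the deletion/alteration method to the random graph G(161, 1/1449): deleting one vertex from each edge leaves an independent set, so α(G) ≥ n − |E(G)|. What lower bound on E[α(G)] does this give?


E[|E(G)|] = C(161, 2)·p = 12880 · (1/1449) = 80/9.
E[α(G)] ≥ n − E[|E(G)|] = 161 − 80/9 = 1369/9.
Numerically: ≈ 152.111.
(This is only a lower bound; the true E[α(G)] may be larger.)

E[α(G)] ≥ 1369/9 ≈ 152.111.


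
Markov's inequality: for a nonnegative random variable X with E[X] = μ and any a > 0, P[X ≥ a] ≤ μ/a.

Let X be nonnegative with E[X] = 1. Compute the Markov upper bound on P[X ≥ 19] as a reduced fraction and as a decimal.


μ = E[X] = 1, a = 19.
Markov: P[X ≥ 19] ≤ μ/a = (1)/19 = 1/19.
Numerically: ≈ 0.052632.
(Since a = 19 > μ = 1.000000, the bound 1/19 is < 1 and informative.)

P[X ≥ 19] ≤ 1/19 ≈ 0.052632.


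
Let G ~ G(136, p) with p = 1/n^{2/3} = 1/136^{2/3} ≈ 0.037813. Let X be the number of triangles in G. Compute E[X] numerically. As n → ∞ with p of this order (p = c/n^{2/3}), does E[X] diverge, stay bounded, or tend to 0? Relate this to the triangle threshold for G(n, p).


Number of potential triangles: C(136, 3) = 410040.
Each occurs with probability p³ ≈ (0.037813)³ ≈ 5.4065744e-05.
By linearity: E[X] = C(136, 3)·p³ ≈ 410040 · 5.4065744e-05 ≈ 22.16912.
Since α = 2/3 < 1, p = c/n^{2/3} ≫ 1/n is above the triangle threshold p ~ 1/n. Asymptotically E[X] ~ (c³/6)·n^{3(1−α)} = (1³/6)·n^{1} → ∞; triangles are abundant w.h.p.

E[X] ≈ 22.16912; in regime p = Θ(1/n^{2/3}) E[X] diverges (above the triangle threshold p ~ 1/n).


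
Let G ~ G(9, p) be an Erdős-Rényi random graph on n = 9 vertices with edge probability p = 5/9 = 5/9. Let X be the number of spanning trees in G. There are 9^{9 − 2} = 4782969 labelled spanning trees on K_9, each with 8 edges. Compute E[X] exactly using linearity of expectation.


K_9 has 9^{9 − 2} = 4782969 labelled spanning trees.
For each such spanning tree H, let X_H = 1 if all 8 edges of H are present in G. Then P[X_H = 1] = p^{8} = (5/9)^{8} = 390625/43046721.
Summing the indicators: E[X] = Σ_H E[X_H] = 4782969 · p^{8} = 4782969 · 390625/43046721 = 390625/9.
Numerically: E[X] ≈ 4.34e+04.

E[X] = 4782969 · (5/9)^{8} = 390625/9 ≈ 4.34e+04.


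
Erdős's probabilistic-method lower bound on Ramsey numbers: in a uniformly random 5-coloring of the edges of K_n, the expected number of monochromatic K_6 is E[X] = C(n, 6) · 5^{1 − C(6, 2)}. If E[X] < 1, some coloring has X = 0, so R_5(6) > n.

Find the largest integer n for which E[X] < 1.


We need C(n, 6) · 5^{1 − 15} < 1, i.e. C(n, 6) < 5^{15 − 1} = 6103515625.
Check values of n near the boundary:
  n = 127: C(127, 6) = 5169379425; 5169379425 < 6103515625? YES
  n = 128: C(128, 6) = 5423611200; 5423611200 < 6103515625? YES
  n = 129: C(129, 6) = 5688177600; 5688177600 < 6103515625? YES
  n = 130: C(130, 6) = 5963412000; 5963412000 < 6103515625? YES
  n = 131: C(131, 6) = 6249655776; 6249655776 < 6103515625? NO
The largest n with C(n, 6) < 6103515625 is n = 130 (where E[X] = 47707296/48828125 ≈ 0.977). Hence R_5(6) > 130, i.e. R_5(6) ≥ 131.

Largest n = 130; hence R_5(6) > 130.


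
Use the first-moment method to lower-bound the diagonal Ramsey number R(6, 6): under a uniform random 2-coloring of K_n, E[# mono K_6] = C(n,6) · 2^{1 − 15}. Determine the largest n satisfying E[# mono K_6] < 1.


We need C(n, 6) · 2^{1 − 15} < 1, i.e. C(n, 6) < 2^{15 − 1} = 16384.
Check values of n near the boundary:
  n = 13: C(13, 6) = 1716; 1716 < 16384? YES
  n = 14: C(14, 6) = 3003; 3003 < 16384? YES
  n = 15: C(15, 6) = 5005; 5005 < 16384? YES
  n = 16: C(16, 6) = 8008; 8008 < 16384? YES
  n = 17: C(17, 6) = 12376; 12376 < 16384? YES
  n = 18: C(18, 6) = 18564; 18564 < 16384? NO
  n = 19: C(19, 6) = 27132; 27132 < 16384? NO
  n = 20: C(20, 6) = 38760; 38760 < 16384? NO
The largest n with C(n, 6) < 16384 is n = 17 (where E[X] = 1547/2048 ≈ 0.755371). Hence R(6, 6) > 17, i.e. R(6, 6) ≥ 18.

Largest n = 17; hence R(6, 6) > 17.


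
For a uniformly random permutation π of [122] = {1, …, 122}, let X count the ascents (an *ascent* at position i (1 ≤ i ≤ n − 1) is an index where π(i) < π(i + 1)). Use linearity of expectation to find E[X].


Write X = Σ X_I over i = 1, …, 121, with X_I the indicator of one ascent.
There are 121 indicators.
For each fixed i, the pair (π(i), π(i+1)) is a uniformly random ordered pair of distinct values from {1, …, 122}; by symmetry P[π(i) < π(i+1)] = 1/2.
By linearity: E[X] = 121 · (1/2) = (122 − 1) · (1/2) = 121/2 ≈ 60.500.

E[X] = 121/2 = 60.500.


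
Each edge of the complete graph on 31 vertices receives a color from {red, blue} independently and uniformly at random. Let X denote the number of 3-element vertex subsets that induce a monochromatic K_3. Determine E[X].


Let X = Σ_S X_S over the C(31, 3) = 4495 subsets S of size 3, where X_S = 1 if the K_3 on S is monochromatic.
For a fixed S, the K_3 on S has C(3, 2) = 3 edges. P[all 3 edges red] = (1/2)^3, and likewise for blue, so P[monochromatic] = 2·(1/2)^3 = 2^{1 − 3} = 1/4.
Summing: E[X] = C(31, 3) · 2^{1 − 3} = 4495 · 1/4 = 4495/4.
Numerically: E[X] ≈ 1123.750000.

E[X] = C(31,3)·2^(1−C(3,2)) = 4495/4 ≈ 1123.750000.


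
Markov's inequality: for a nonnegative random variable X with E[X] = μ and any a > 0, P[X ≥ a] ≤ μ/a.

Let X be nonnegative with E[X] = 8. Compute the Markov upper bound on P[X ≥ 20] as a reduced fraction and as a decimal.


μ = E[X] = 8, a = 20.
Markov: P[X ≥ 20] ≤ μ/a = (8)/20 = 2/5.
Numerically: ≈ 0.400.
(Since a = 20 > μ = 8.000, the bound 2/5 is < 1 and informative.)

P[X ≥ 20] ≤ 2/5 ≈ 0.400.


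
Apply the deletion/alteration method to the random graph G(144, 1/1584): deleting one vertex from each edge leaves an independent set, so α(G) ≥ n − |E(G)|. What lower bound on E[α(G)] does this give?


E[|E(G)|] = C(144, 2)·p = 10296 · (1/1584) = 13/2.
E[α(G)] ≥ n − E[|E(G)|] = 144 − 13/2 = 275/2.
Numerically: ≈ 137.500000.
(This is only a lower bound; the true E[α(G)] may be larger.)

E[α(G)] ≥ 275/2 ≈ 137.500000.


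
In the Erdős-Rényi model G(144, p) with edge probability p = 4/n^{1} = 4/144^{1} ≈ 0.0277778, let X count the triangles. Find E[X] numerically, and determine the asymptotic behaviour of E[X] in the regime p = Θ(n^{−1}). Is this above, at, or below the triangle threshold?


Number of potential triangles: C(144, 3) = 487344.
Each occurs with probability p³ ≈ (0.0277778)³ ≈ 2.14334705e-05.
By linearity: E[X] = C(144, 3)·p³ ≈ 487344 · 2.14334705e-05 ≈ 10.445473.
Here α = 1, so p = 4/n is exactly at the triangle threshold p ~ 1/n. Asymptotically E[X] → c³/6 = 4³/6 = 32/3 ≈ 10.666667, a bounded constant. In this regime the triangle count is asymptotically Poisson(c³/6).

E[X] ≈ 10.445473; in regime p = Θ(1/n^{1}) E[X] stays bounded (at the triangle threshold p ~ 1/n).


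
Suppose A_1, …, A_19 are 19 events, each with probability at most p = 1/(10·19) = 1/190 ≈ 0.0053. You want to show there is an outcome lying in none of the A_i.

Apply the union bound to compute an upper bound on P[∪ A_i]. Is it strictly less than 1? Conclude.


Union bound: P[∪_{i=1}^{19} A_i] ≤ Σ_i P[A_i] ≤ 19·p = 19·(1/190) = 1/10.
Numerically: 1/10 ≈ 0.1000.
Is 1/10 < 1? YES.
Since P[∪ A_i] ≤ 1/10 < 1, the complement has P[∩ A_i^c] ≥ 1 − 1/10 = 9/10 > 0, so some outcome avoids every A_i.

19·p = 1/10 ≈ 0.1000; existence CERTIFIED by the union bound.
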